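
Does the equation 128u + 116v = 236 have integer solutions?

yes

gcd(128, 116) = 4  (128 = 1*116 + 12, 116 = 9*12 + 8, 12 = 1*8 + 4, 8 = 2*4).
4 divides 236, so integer solutions exist.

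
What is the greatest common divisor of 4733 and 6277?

1

gcd(6277, 4733):
  6277 = 1·4733 + 1544
  4733 = 3·1544 + 101
  1544 = 15·101 + 29
  101 = 3·29 + 14
  29 = 2·14 + 1
  14 = 14·1
so gcd(6277, 4733) = 1.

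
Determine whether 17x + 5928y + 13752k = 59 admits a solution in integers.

gcd(5928, 17) = 1  (5928 = 348·17 + 12, 17 = 1·12 + 5, 12 = 2·5 + 2, 5 = 2·2 + 1, 2 = 2·1).
gcd(1, 13752) = 1.
1 divides 59, so integer solutions exist.

yes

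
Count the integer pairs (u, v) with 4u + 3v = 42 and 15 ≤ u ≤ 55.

14

gcd(4, 3) = 1.
By Bézout, 4·(1) + 3·(-1) = 1.
Particular solution: (0, 14).
General solution: u = 0 + 3t, v = 14 - 4t for integer t.
15 ≤ 0 + 3t ≤ 55 gives t ∈ [5, 18], which is 14 values.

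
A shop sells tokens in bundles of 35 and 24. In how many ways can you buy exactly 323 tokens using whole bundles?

Need nonnegative integers with 35j + 24k = 323.
gcd(35, 24) = 1, and 35·(11) + 24·(-16) = 1.
So (j₀, k₀) = (3553, -5168); general j = 3553 + 24t, k = -5168 - 35t.
j ≥ 0 ⇒ t ≥ -148; k ≥ 0 ⇒ t ≤ -148. That's 1 value of t.

1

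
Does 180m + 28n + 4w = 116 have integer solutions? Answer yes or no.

gcd(180, 28) = 4  (180 = 6×28 + 12, 28 = 2×12 + 4, 12 = 3×4).
gcd(4, 4) = 4.
4 divides 116, so integer solutions exist.

yes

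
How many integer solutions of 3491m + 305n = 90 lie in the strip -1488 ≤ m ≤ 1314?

10

gcd(3491, 305):
  3491 = 11·305 + 136
  305 = 2·136 + 33
  136 = 4·33 + 4
  33 = 8·4 + 1
  4 = 4·1
so gcd(3491, 305) = 1.
Back-substitute for Bézout coefficients:
  1 = 33 - 8·4
  ... = 3491·(-74) + 305·(847)
Scale by 90: particular solution (-6660, 76230); reduce m mod 305: (50, -572).
General solution: m = 50 + 305t, n = -572 - 3491t for integer t.
-1488 ≤ 50 + 305t ≤ 1314 gives t ∈ [-5, 4], which is 10 values.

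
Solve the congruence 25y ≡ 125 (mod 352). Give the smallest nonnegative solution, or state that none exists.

gcd(352, 25) = 1.
1 divides 125, so solutions exist.
By Bézout, 25*(169) + 352*(-12) = 1.
So 25*(169) ≡ 1 (mod 352); multiply by 125: y ≡ 21125 (mod 352).
Smallest nonnegative: y = 21125 mod 352 = 5.

5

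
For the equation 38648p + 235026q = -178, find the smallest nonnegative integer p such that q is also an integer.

gcd(235026, 38648):
  235026 = 6·38648 + 3138
  38648 = 12·3138 + 992
  3138 = 3·992 + 162
  992 = 6·162 + 20
  162 = 8·20 + 2
  20 = 10·2
so gcd(235026, 38648) = 2.
2 divides -178, so solutions exist.
Back-substitute for Bézout coefficients:
  2 = 162 - 8·20
  ... = 38648·(-11609) + 235026·(1909)
Scale by -178/2 = -89: (p₀, q₀) = (1033201, -169901).
General solution: p = 1033201 + 117513t, q = -169901 - 19324t for integer t.
p ≥ 0: smallest is 1033201 mod 117513 = 93097 (at t = -8), with q = -15309.

93097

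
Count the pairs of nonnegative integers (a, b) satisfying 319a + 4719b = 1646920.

gcd(4719, 319) = 11.
By Bézout, 319×(74) + 4719×(-5) = 11.
One solution: (355, 325).
General: a = 355 + 429t, b = 325 - 29t.
a ≥ 0 ⇒ t ≥ 0; b ≥ 0 ⇒ t ≤ 11. So t ∈ [0, 11]: 12 solutions.

12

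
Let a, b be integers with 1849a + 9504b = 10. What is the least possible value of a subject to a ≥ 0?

gcd(9504, 1849):
  9504 = 5·1849 + 259
  1849 = 7·259 + 36
  259 = 7·36 + 7
  36 = 5·7 + 1
  7 = 7·1
so gcd(9504, 1849) = 1.
1 divides 10, so solutions exist.
Back-substitute for Bézout coefficients:
  1 = 36 - 5·7
  ... = 1849·(1321) + 9504·(-257)
Scale by 10/1 = 10: (a₀, b₀) = (13210, -2570).
General solution: a = 13210 + 9504t, b = -2570 - 1849t for integer t.
a ≥ 0: smallest is 13210 mod 9504 = 3706 (at t = -1), with b = -721.

3706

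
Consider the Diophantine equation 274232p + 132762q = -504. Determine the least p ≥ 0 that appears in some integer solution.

1677

gcd(274232, 132762):
  274232 = 2·132762 + 8708
  132762 = 15·8708 + 2142
  8708 = 4·2142 + 140
  2142 = 15·140 + 42
  140 = 3·42 + 14
  42 = 3·14
so gcd(274232, 132762) = 14.
14 divides -504, so solutions exist.
Back-substitute for Bézout coefficients:
  14 = 140 - 3·42
  ... = 274232·(2851) + 132762·(-5889)
Scale by -504/14 = -36: (p₀, q₀) = (-102636, 212004).
General solution: p = -102636 + 9483t, q = 212004 - 19588t for integer t.
p ≥ 0: smallest is -102636 mod 9483 = 1677 (at t = 11), with q = -3464.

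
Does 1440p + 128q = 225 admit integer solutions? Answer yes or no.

gcd(1440, 128) = 32.
32 does not divide 225 (remainder 1), so no integer solutions.

no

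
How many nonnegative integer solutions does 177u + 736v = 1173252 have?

9

gcd(736, 177) = 1.
By Bézout, 177*(-79) + 736*(19) = 1.
One solution: (516, 1470).
General: u = 516 + 736t, v = 1470 - 177t.
u ≥ 0 ⇒ t ≥ 0; v ≥ 0 ⇒ t ≤ 8. So t ∈ [0, 8]: 9 solutions.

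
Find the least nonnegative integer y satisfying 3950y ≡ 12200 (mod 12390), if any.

850

gcd(12390, 3950) = 10  (12390 = 3×3950 + 540, 3950 = 7×540 + 170, 540 = 3×170 + 30, 170 = 5×30 + 20, 30 = 1×20 + 10, 20 = 2×10).
10 divides 12200, so solutions exist.
Back-substituting, 3950×(-436) + 12390×(139) = 10.
So 3950×(-436) ≡ 10 (mod 12390); multiply by 1220: y ≡ -531920 (mod 1239).
Smallest nonnegative: y = -531920 mod 1239 = 850.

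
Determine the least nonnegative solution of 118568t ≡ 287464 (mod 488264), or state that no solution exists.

gcd(488264, 118568):
  488264 = 4×118568 + 13992
  118568 = 8×13992 + 6632
  13992 = 2×6632 + 728
  6632 = 9×728 + 80
  728 = 9×80 + 8
  80 = 10×8
so gcd(488264, 118568) = 8.
8 divides 287464, so solutions exist.
Back-substitute for Bézout coefficients:
  8 = 728 - 9×80
  ... = 118568×(-6037) + 488264×(1466)
So 118568×(-6037) ≡ 8 (mod 488264); multiply by 35933: t ≡ -216927521 (mod 61033).
Smallest nonnegative: t = -216927521 mod 61033 = 44794.

44794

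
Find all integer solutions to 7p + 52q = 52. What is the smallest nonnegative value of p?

gcd(52, 7):
  52 = 7·7 + 3
  7 = 2·3 + 1
  3 = 3·1
so gcd(52, 7) = 1.
1 divides 52, so solutions exist.
Back-substitute for Bézout coefficients:
  1 = 7 - 2·3
  ... = 7·(15) + 52·(-2)
Scale by 52/1 = 52: (p₀, q₀) = (780, -104).
General solution: p = 780 + 52t, q = -104 - 7t for integer t.
p ≥ 0: smallest is 780 mod 52 = 0 (at t = -15), with q = 1.

0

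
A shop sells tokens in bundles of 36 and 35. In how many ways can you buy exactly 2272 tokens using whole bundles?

Need nonnegative integers with 36j + 35k = 2272.
gcd(36, 35) = 1, and 36·(1) + 35·(-1) = 1.
So (j₀, k₀) = (2272, -2272); general j = 2272 + 35t, k = -2272 - 36t.
j ≥ 0 ⇒ t ≥ -64; k ≥ 0 ⇒ t ≤ -64. That's 1 value of t.

1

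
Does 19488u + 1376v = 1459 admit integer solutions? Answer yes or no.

no

gcd(19488, 1376) = 32.
32 does not divide 1459 (remainder 19), so no integer solutions.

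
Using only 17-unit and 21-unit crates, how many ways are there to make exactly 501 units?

2

Need nonnegative integers with 17j + 21k = 501.
gcd(17, 21) = 1, and 17·(5) + 21·(-4) = 1.
So (j₀, k₀) = (2505, -2004); general j = 2505 + 21t, k = -2004 - 17t.
j ≥ 0 ⇒ t ≥ -119; k ≥ 0 ⇒ t ≤ -118. That's 2 values of t.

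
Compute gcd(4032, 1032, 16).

gcd(4032, 1032) = 24.
gcd(24, 16) = 8.

8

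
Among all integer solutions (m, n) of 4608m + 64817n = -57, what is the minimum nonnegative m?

gcd(64817, 4608) = 1.
1 divides -57, so solutions exist.
By Bézout, 4608×(7863) + 64817×(-559) = 1.
Scale by -57/1 = -57: (m₀, n₀) = (-448191, 31863).
General solution: m = -448191 + 64817t, n = 31863 - 4608t for integer t.
m ≥ 0: smallest is -448191 mod 64817 = 5528 (at t = 7), with n = -393.

5528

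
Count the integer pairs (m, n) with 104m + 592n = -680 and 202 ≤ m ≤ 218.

0

gcd(592, 104) = 8.
By Bézout, 104·(-17) + 592·(3) = 8.
Particular solution: (39, -8).
General solution: m = 39 + 74t, n = -8 - 13t for integer t.
202 ≤ 39 + 74t ≤ 218 gives t ∈ [3, 2], which is 0 values.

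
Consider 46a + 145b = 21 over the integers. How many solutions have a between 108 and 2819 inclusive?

gcd(145, 46) = 1.
By Bézout, 46×(41) + 145×(-13) = 1.
Particular solution: (136, -43).
General solution: a = 136 + 145t, b = -43 - 46t for integer t.
108 ≤ 136 + 145t ≤ 2819 gives t ∈ [0, 18], which is 19 values.

19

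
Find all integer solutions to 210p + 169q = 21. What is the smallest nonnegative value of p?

gcd(210, 169) = 1  (210 = 1·169 + 41, 169 = 4·41 + 5, 41 = 8·5 + 1, 5 = 5·1).
1 divides 21, so solutions exist.
Back-substituting, 210·(33) + 169·(-41) = 1.
Scale by 21/1 = 21: (p₀, q₀) = (693, -861).
General solution: p = 693 + 169t, q = -861 - 210t for integer t.
p ≥ 0: smallest is 693 mod 169 = 17 (at t = -4), with q = -21.

17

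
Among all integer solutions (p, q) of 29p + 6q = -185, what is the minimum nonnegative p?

5

gcd(29, 6):
  29 = 4*6 + 5
  6 = 1*5 + 1
  5 = 5*1
so gcd(29, 6) = 1.
1 divides -185, so solutions exist.
Back-substitute for Bézout coefficients:
  1 = 6 - 1*5
  ... = 29*(-1) + 6*(5)
Scale by -185/1 = -185: (p₀, q₀) = (185, -925).
General solution: p = 185 + 6t, q = -925 - 29t for integer t.
p ≥ 0: smallest is 185 mod 6 = 5 (at t = -30), with q = -55.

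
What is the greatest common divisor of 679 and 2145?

1

gcd(2145, 679):
  2145 = 3·679 + 108
  679 = 6·108 + 31
  108 = 3·31 + 15
  31 = 2·15 + 1
  15 = 15·1
so gcd(2145, 679) = 1.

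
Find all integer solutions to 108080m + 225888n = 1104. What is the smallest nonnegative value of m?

gcd(225888, 108080):
  225888 = 2·108080 + 9728
  108080 = 11·9728 + 1072
  9728 = 9·1072 + 80
  1072 = 13·80 + 32
  80 = 2·32 + 16
  32 = 2·16
so gcd(225888, 108080) = 16.
16 divides 1104, so solutions exist.
Back-substitute for Bézout coefficients:
  16 = 80 - 2·32
  ... = 108080·(-5689) + 225888·(2722)
Scale by 1104/16 = 69: (m₀, n₀) = (-392541, 187818).
General solution: m = -392541 + 14118t, n = 187818 - 6755t for integer t.
m ≥ 0: smallest is -392541 mod 14118 = 2763 (at t = 28), with n = -1322.

2763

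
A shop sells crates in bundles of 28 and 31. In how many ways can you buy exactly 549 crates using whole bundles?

1

Need nonnegative integers with 28j + 31k = 549.
gcd(28, 31) = 1, and 28·(10) + 31·(-9) = 1.
So (j₀, k₀) = (5490, -4941); general j = 5490 + 31t, k = -4941 - 28t.
j ≥ 0 ⇒ t ≥ -177; k ≥ 0 ⇒ t ≤ -177. That's 1 value of t.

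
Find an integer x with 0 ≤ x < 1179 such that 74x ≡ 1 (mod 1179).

239

gcd(1179, 74):
  1179 = 15×74 + 69
  74 = 1×69 + 5
  69 = 13×5 + 4
  5 = 1×4 + 1
  4 = 4×1
so gcd(1179, 74) = 1.
Back-substitute for Bézout coefficients:
  1 = 5 - 1×4
  ... = 74×(239) + 1179×(-15)
So 74×239 ≡ 1 (mod 1179), and 239 mod 1179 = 239.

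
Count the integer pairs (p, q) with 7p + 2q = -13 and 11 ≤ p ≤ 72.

31

gcd(7, 2):
  7 = 3*2 + 1
  2 = 2*1
so gcd(7, 2) = 1.
Back-substitute for Bézout coefficients:
  1 = 7 - 3*2
  ... = 7*(1) + 2*(-3)
Scale by -13: particular solution (-13, 39); reduce p mod 2: (1, -10).
General solution: p = 1 + 2t, q = -10 - 7t for integer t.
11 ≤ 1 + 2t ≤ 72 gives t ∈ [5, 35], which is 31 values.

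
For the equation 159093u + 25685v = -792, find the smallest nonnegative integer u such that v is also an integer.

1206

gcd(159093, 25685):
  159093 = 6·25685 + 4983
  25685 = 5·4983 + 770
  4983 = 6·770 + 363
  770 = 2·363 + 44
  363 = 8·44 + 11
  44 = 4·11
so gcd(159093, 25685) = 11.
11 divides -792, so solutions exist.
Back-substitute for Bézout coefficients:
  11 = 363 - 8·44
  ... = 159093·(567) + 25685·(-3512)
Scale by -792/11 = -72: (u₀, v₀) = (-40824, 252864).
General solution: u = -40824 + 2335t, v = 252864 - 14463t for integer t.
u ≥ 0: smallest is -40824 mod 2335 = 1206 (at t = 18), with v = -7470.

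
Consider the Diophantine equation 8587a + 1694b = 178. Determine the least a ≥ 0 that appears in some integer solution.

gcd(8587, 1694) = 1  (8587 = 5*1694 + 117, 1694 = 14*117 + 56, 117 = 2*56 + 5, 56 = 11*5 + 1, 5 = 5*1).
1 divides 178, so solutions exist.
Back-substituting, 8587*(-333) + 1694*(1688) = 1.
Scale by 178/1 = 178: (a₀, b₀) = (-59274, 300464).
General solution: a = -59274 + 1694t, b = 300464 - 8587t for integer t.
a ≥ 0: smallest is -59274 mod 1694 = 16 (at t = 35), with b = -81.

16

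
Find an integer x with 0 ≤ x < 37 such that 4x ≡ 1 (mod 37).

28

gcd(37, 4) = 1.
By Bézout, 4×(-9) + 37×(1) = 1.
So 4×-9 ≡ 1 (mod 37), and -9 mod 37 = 28.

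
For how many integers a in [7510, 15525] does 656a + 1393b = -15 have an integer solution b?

gcd(1393, 656):
  1393 = 2·656 + 81
  656 = 8·81 + 8
  81 = 10·8 + 1
  8 = 8·1
so gcd(1393, 656) = 1.
Back-substitute for Bézout coefficients:
  1 = 81 - 10·8
  ... = 656·(-172) + 1393·(81)
Scale by -15: particular solution (2580, -1215); reduce a mod 1393: (1187, -559).
General solution: a = 1187 + 1393t, b = -559 - 656t for integer t.
7510 ≤ 1187 + 1393t ≤ 15525 gives t ∈ [5, 10], which is 6 values.

6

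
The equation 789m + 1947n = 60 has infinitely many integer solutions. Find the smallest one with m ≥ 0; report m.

gcd(1947, 789):
  1947 = 2×789 + 369
  789 = 2×369 + 51
  369 = 7×51 + 12
  51 = 4×12 + 3
  12 = 4×3
so gcd(1947, 789) = 3.
3 divides 60, so solutions exist.
Back-substitute for Bézout coefficients:
  3 = 51 - 4×12
  ... = 789×(153) + 1947×(-62)
Scale by 60/3 = 20: (m₀, n₀) = (3060, -1240).
General solution: m = 3060 + 649t, n = -1240 - 263t for integer t.
m ≥ 0: smallest is 3060 mod 649 = 464 (at t = -4), with n = -188.

464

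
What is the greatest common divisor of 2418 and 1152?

gcd(2418, 1152):
  2418 = 2×1152 + 114
  1152 = 10×114 + 12
  114 = 9×12 + 6
  12 = 2×6
so gcd(2418, 1152) = 6.

6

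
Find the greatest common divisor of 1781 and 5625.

gcd(5625, 1781) = 1  (5625 = 3·1781 + 282, 1781 = 6·282 + 89, 282 = 3·89 + 15, 89 = 5·15 + 14, 15 = 1·14 + 1, 14 = 14·1).

1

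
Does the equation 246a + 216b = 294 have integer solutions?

yes

gcd(246, 216):
  246 = 1×216 + 30
  216 = 7×30 + 6
  30 = 5×6
so gcd(246, 216) = 6.
6 divides 294, so integer solutions exist.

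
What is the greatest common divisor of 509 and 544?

gcd(544, 509) = 1  (544 = 1·509 + 35, 509 = 14·35 + 19, 35 = 1·19 + 16, 19 = 1·16 + 3, 16 = 5·3 + 1, 3 = 3·1).

1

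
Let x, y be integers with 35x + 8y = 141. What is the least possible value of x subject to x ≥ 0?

7

gcd(35, 8) = 1  (35 = 4·8 + 3, 8 = 2·3 + 2, 3 = 1·2 + 1, 2 = 2·1).
1 divides 141, so solutions exist.
Back-substituting, 35·(3) + 8·(-13) = 1.
Scale by 141/1 = 141: (x₀, y₀) = (423, -1833).
General solution: x = 423 + 8t, y = -1833 - 35t for integer t.
x ≥ 0: smallest is 423 mod 8 = 7 (at t = -52), with y = -13.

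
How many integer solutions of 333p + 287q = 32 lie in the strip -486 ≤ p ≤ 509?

4

gcd(333, 287):
  333 = 1·287 + 46
  287 = 6·46 + 11
  46 = 4·11 + 2
  11 = 5·2 + 1
  2 = 2·1
so gcd(333, 287) = 1.
Back-substitute for Bézout coefficients:
  1 = 11 - 5·2
  ... = 333·(-131) + 287·(152)
Scale by 32: particular solution (-4192, 4864); reduce p mod 287: (113, -131).
General solution: p = 113 + 287t, q = -131 - 333t for integer t.
-486 ≤ 113 + 287t ≤ 509 gives t ∈ [-2, 1], which is 4 values.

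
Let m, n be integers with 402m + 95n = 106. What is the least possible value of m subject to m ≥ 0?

48

gcd(402, 95) = 1.
1 divides 106, so solutions exist.
By Bézout, 402×(13) + 95×(-55) = 1.
Scale by 106/1 = 106: (m₀, n₀) = (1378, -5830).
General solution: m = 1378 + 95t, n = -5830 - 402t for integer t.
m ≥ 0: smallest is 1378 mod 95 = 48 (at t = -14), with n = -202.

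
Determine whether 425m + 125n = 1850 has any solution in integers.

gcd(425, 125) = 25  (425 = 3×125 + 50, 125 = 2×50 + 25, 50 = 2×25).
25 divides 1850, so integer solutions exist.

yes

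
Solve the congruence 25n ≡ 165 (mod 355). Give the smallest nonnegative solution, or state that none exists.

gcd(355, 25) = 5.
5 divides 165, so solutions exist.
By Bézout, 25×(-14) + 355×(1) = 5.
So 25×(-14) ≡ 5 (mod 355); multiply by 33: n ≡ -462 (mod 71).
Smallest nonnegative: n = -462 mod 71 = 35.

35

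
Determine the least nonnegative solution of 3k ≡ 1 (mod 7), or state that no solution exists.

5

gcd(7, 3) = 1.
1 divides 1, so solutions exist.
By Bézout, 3·(-2) + 7·(1) = 1.
So 3·(-2) ≡ 1 (mod 7); multiply by 1: k ≡ -2 (mod 7).
Smallest nonnegative: k = -2 mod 7 = 5.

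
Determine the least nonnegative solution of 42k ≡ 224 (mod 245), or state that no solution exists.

17

gcd(245, 42) = 7.
7 divides 224, so solutions exist.
By Bézout, 42*(6) + 245*(-1) = 7.
So 42*(6) ≡ 7 (mod 245); multiply by 32: k ≡ 192 (mod 35).
Smallest nonnegative: k = 192 mod 35 = 17.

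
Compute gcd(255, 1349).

gcd(1349, 255) = 1  (1349 = 5*255 + 74, 255 = 3*74 + 33, 74 = 2*33 + 8, 33 = 4*8 + 1, 8 = 8*1).

1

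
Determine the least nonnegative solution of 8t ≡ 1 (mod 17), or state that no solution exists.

15

gcd(17, 8) = 1.
1 divides 1, so solutions exist.
By Bézout, 8·(-2) + 17·(1) = 1.
So 8·(-2) ≡ 1 (mod 17); multiply by 1: t ≡ -2 (mod 17).
Smallest nonnegative: t = -2 mod 17 = 15.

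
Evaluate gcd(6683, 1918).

1

gcd(6683, 1918):
  6683 = 3*1918 + 929
  1918 = 2*929 + 60
  929 = 15*60 + 29
  60 = 2*29 + 2
  29 = 14*2 + 1
  2 = 2*1
so gcd(6683, 1918) = 1.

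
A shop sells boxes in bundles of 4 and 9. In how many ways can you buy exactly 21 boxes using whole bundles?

1

Need nonnegative integers with 4j + 9k = 21.
gcd(4, 9) = 1, and 4·(-2) + 9·(1) = 1.
So (j₀, k₀) = (-42, 21); general j = -42 + 9t, k = 21 - 4t.
j ≥ 0 ⇒ t ≥ 5; k ≥ 0 ⇒ t ≤ 5. That's 1 value of t.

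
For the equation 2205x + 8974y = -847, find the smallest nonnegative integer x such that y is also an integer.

gcd(8974, 2205) = 7  (8974 = 4·2205 + 154, 2205 = 14·154 + 49, 154 = 3·49 + 7, 49 = 7·7).
7 divides -847, so solutions exist.
Back-substituting, 2205·(-175) + 8974·(43) = 7.
Scale by -847/7 = -121: (x₀, y₀) = (21175, -5203).
General solution: x = 21175 + 1282t, y = -5203 - 315t for integer t.
x ≥ 0: smallest is 21175 mod 1282 = 663 (at t = -16), with y = -163.

663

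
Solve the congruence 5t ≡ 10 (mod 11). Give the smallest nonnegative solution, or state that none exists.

gcd(11, 5) = 1  (11 = 2·5 + 1, 5 = 5·1).
1 divides 10, so solutions exist.
Back-substituting, 5·(-2) + 11·(1) = 1.
So 5·(-2) ≡ 1 (mod 11); multiply by 10: t ≡ -20 (mod 11).
Smallest nonnegative: t = -20 mod 11 = 2.

2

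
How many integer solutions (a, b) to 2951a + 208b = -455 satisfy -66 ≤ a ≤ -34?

gcd(2951, 208) = 13  (2951 = 14*208 + 39, 208 = 5*39 + 13, 39 = 3*13).
Back-substituting, 2951*(-5) + 208*(71) = 13.
Scale by -35: particular solution (175, -2485); reduce a mod 16: (15, -215).
General solution: a = 15 + 16t, b = -215 - 227t for integer t.
-66 ≤ 15 + 16t ≤ -34 gives t ∈ [-5, -4], which is 2 values.

2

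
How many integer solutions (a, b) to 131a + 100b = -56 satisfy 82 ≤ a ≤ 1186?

11

gcd(131, 100):
  131 = 1×100 + 31
  100 = 3×31 + 7
  31 = 4×7 + 3
  7 = 2×3 + 1
  3 = 3×1
so gcd(131, 100) = 1.
Back-substitute for Bézout coefficients:
  1 = 7 - 2×3
  ... = 131×(-29) + 100×(38)
Scale by -56: particular solution (1624, -2128); reduce a mod 100: (24, -32).
General solution: a = 24 + 100t, b = -32 - 131t for integer t.
82 ≤ 24 + 100t ≤ 1186 gives t ∈ [1, 11], which is 11 values.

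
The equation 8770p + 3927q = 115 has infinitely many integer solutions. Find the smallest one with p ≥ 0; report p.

gcd(8770, 3927) = 1.
1 divides 115, so solutions exist.
By Bézout, 8770*(433) + 3927*(-967) = 1.
Scale by 115/1 = 115: (p₀, q₀) = (49795, -111205).
General solution: p = 49795 + 3927t, q = -111205 - 8770t for integer t.
p ≥ 0: smallest is 49795 mod 3927 = 2671 (at t = -12), with q = -5965.

2671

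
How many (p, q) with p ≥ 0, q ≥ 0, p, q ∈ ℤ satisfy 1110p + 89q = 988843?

gcd(1110, 89) = 1.
By Bézout, 1110×(-36) + 89×(449) = 1.
One solution: (50, 10487).
General: p = 50 + 89t, q = 10487 - 1110t.
p ≥ 0 ⇒ t ≥ 0; q ≥ 0 ⇒ t ≤ 9. So t ∈ [0, 9]: 10 solutions.

10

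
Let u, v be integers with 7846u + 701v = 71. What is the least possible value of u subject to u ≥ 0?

229

gcd(7846, 701) = 1  (7846 = 11×701 + 135, 701 = 5×135 + 26, 135 = 5×26 + 5, 26 = 5×5 + 1, 5 = 5×1).
1 divides 71, so solutions exist.
Back-substituting, 7846×(-135) + 701×(1511) = 1.
Scale by 71/1 = 71: (u₀, v₀) = (-9585, 107281).
General solution: u = -9585 + 701t, v = 107281 - 7846t for integer t.
u ≥ 0: smallest is -9585 mod 701 = 229 (at t = 14), with v = -2563.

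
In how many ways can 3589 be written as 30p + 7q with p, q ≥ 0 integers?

gcd(30, 7) = 1  (30 = 4*7 + 2, 7 = 3*2 + 1, 2 = 2*1).
Back-substituting, 30*(-3) + 7*(13) = 1.
Scale by 3589: one solution is (-10767, 46657). Reduce p mod 7: (6, 487).
General: p = 6 + 7t, q = 487 - 30t.
p ≥ 0 ⇒ t ≥ 0; q ≥ 0 ⇒ t ≤ 16. So t ∈ [0, 16]: 17 solutions.

17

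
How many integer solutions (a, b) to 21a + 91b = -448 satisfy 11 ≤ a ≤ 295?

gcd(91, 21):
  91 = 4·21 + 7
  21 = 3·7
so gcd(91, 21) = 7.
Back-substitute for Bézout coefficients:
  7 = 91 - 4·21
  ... = 21·(-4) + 91·(1)
Scale by -64: particular solution (256, -64); reduce a mod 13: (9, -7).
General solution: a = 9 + 13t, b = -7 - 3t for integer t.
11 ≤ 9 + 13t ≤ 295 gives t ∈ [1, 22], which is 22 values.

22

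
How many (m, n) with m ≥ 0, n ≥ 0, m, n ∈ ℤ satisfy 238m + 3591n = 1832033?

gcd(3591, 238) = 7.
By Bézout, 238·(166) + 3591·(-11) = 7.
One solution: (410, 483).
General: m = 410 + 513t, n = 483 - 34t.
m ≥ 0 ⇒ t ≥ 0; n ≥ 0 ⇒ t ≤ 14. So t ∈ [0, 14]: 15 solutions.

15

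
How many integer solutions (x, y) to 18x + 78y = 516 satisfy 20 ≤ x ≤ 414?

31

gcd(78, 18) = 6  (78 = 4×18 + 6, 18 = 3×6).
Back-substituting, 18×(-4) + 78×(1) = 6.
Scale by 86: particular solution (-344, 86); reduce x mod 13: (7, 5).
General solution: x = 7 + 13t, y = 5 - 3t for integer t.
20 ≤ 7 + 13t ≤ 414 gives t ∈ [1, 31], which is 31 values.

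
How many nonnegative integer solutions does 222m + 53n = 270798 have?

gcd(222, 53) = 1  (222 = 4×53 + 10, 53 = 5×10 + 3, 10 = 3×3 + 1, 3 = 3×1).
Back-substituting, 222×(16) + 53×(-67) = 1.
Scale by 270798: one solution is (4332768, -18143466). Reduce m mod 53: (18, 5034).
General: m = 18 + 53t, n = 5034 - 222t.
m ≥ 0 ⇒ t ≥ 0; n ≥ 0 ⇒ t ≤ 22. So t ∈ [0, 22]: 23 solutions.

23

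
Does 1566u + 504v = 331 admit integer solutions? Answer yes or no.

gcd(1566, 504) = 18  (1566 = 3·504 + 54, 504 = 9·54 + 18, 54 = 3·18).
18 does not divide 331 (remainder 7), so no integer solutions.

no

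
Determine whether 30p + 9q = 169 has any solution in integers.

no

gcd(30, 9) = 3  (30 = 3·9 + 3, 9 = 3·3).
3 does not divide 169 (remainder 1), so no integer solutions.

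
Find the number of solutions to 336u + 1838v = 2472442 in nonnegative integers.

8

gcd(1838, 336):
  1838 = 5×336 + 158
  336 = 2×158 + 20
  158 = 7×20 + 18
  20 = 1×18 + 2
  18 = 9×2
so gcd(1838, 336) = 2.
Back-substitute for Bézout coefficients:
  2 = 20 - 1×18
  ... = 336×(93) + 1838×(-17)
Scale by 1236221: one solution is (114968553, -21015757). Reduce u mod 919: (734, 1211).
General: u = 734 + 919t, v = 1211 - 168t.
u ≥ 0 ⇒ t ≥ 0; v ≥ 0 ⇒ t ≤ 7. So t ∈ [0, 7]: 8 solutions.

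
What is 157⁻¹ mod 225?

43

gcd(225, 157) = 1.
By Bézout, 157·(43) + 225·(-30) = 1.
So 157·43 ≡ 1 (mod 225), and 43 mod 225 = 43.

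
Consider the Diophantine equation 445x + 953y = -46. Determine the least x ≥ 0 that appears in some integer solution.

304

gcd(953, 445) = 1.
1 divides -46, so solutions exist.
By Bézout, 445·(242) + 953·(-113) = 1.
Scale by -46/1 = -46: (x₀, y₀) = (-11132, 5198).
General solution: x = -11132 + 953t, y = 5198 - 445t for integer t.
x ≥ 0: smallest is -11132 mod 953 = 304 (at t = 12), with y = -142.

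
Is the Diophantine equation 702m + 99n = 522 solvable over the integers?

yes

gcd(702, 99):
  702 = 7·99 + 9
  99 = 11·9
so gcd(702, 99) = 9.
9 divides 522, so integer solutions exist.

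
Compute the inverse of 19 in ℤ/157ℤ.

gcd(157, 19) = 1  (157 = 8*19 + 5, 19 = 3*5 + 4, 5 = 1*4 + 1, 4 = 4*1).
Back-substituting, 19*(-33) + 157*(4) = 1.
So 19*-33 ≡ 1 (mod 157), and -33 mod 157 = 124.

124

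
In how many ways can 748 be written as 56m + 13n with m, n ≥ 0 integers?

gcd(56, 13) = 1  (56 = 4·13 + 4, 13 = 3·4 + 1, 4 = 4·1).
Back-substituting, 56·(-3) + 13·(13) = 1.
Scale by 748: one solution is (-2244, 9724). Reduce m mod 13: (5, 36).
General: m = 5 + 13t, n = 36 - 56t.
m ≥ 0 ⇒ t ≥ 0; n ≥ 0 ⇒ t ≤ 0. So t ∈ [0, 0]: 1 solution.

1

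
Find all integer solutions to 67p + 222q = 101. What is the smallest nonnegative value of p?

197

gcd(222, 67):
  222 = 3×67 + 21
  67 = 3×21 + 4
  21 = 5×4 + 1
  4 = 4×1
so gcd(222, 67) = 1.
1 divides 101, so solutions exist.
Back-substitute for Bézout coefficients:
  1 = 21 - 5×4
  ... = 67×(-53) + 222×(16)
Scale by 101/1 = 101: (p₀, q₀) = (-5353, 1616).
General solution: p = -5353 + 222t, q = 1616 - 67t for integer t.
p ≥ 0: smallest is -5353 mod 222 = 197 (at t = 25), with q = -59.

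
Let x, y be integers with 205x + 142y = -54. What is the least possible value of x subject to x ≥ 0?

60

gcd(205, 142) = 1  (205 = 1×142 + 63, 142 = 2×63 + 16, 63 = 3×16 + 15, 16 = 1×15 + 1, 15 = 15×1).
1 divides -54, so solutions exist.
Back-substituting, 205×(-9) + 142×(13) = 1.
Scale by -54/1 = -54: (x₀, y₀) = (486, -702).
General solution: x = 486 + 142t, y = -702 - 205t for integer t.
x ≥ 0: smallest is 486 mod 142 = 60 (at t = -3), with y = -87.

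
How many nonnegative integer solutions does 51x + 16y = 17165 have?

gcd(51, 16) = 1.
By Bézout, 51·(-5) + 16·(16) = 1.
One solution: (15, 1025).
General: x = 15 + 16t, y = 1025 - 51t.
x ≥ 0 ⇒ t ≥ 0; y ≥ 0 ⇒ t ≤ 20. So t ∈ [0, 20]: 21 solutions.

21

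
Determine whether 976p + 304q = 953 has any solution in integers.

no

gcd(976, 304) = 16  (976 = 3·304 + 64, 304 = 4·64 + 48, 64 = 1·48 + 16, 48 = 3·16).
16 does not divide 953 (remainder 9), so no integer solutions.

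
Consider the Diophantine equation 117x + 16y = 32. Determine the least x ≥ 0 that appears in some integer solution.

gcd(117, 16) = 1.
1 divides 32, so solutions exist.
By Bézout, 117×(-3) + 16×(22) = 1.
Scale by 32/1 = 32: (x₀, y₀) = (-96, 704).
General solution: x = -96 + 16t, y = 704 - 117t for integer t.
x ≥ 0: smallest is -96 mod 16 = 0 (at t = 6), with y = 2.

0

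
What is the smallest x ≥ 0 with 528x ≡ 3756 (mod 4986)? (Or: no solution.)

gcd(4986, 528) = 6.
6 divides 3756, so solutions exist.
By Bézout, 528·(85) + 4986·(-9) = 6.
So 528·(85) ≡ 6 (mod 4986); multiply by 626: x ≡ 53210 (mod 831).
Smallest nonnegative: x = 53210 mod 831 = 26.

26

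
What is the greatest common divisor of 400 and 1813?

1

gcd(1813, 400):
  1813 = 4×400 + 213
  400 = 1×213 + 187
  213 = 1×187 + 26
  187 = 7×26 + 5
  26 = 5×5 + 1
  5 = 5×1
so gcd(1813, 400) = 1.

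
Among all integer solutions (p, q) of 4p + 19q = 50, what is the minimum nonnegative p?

3

gcd(19, 4):
  19 = 4·4 + 3
  4 = 1·3 + 1
  3 = 3·1
so gcd(19, 4) = 1.
1 divides 50, so solutions exist.
Back-substitute for Bézout coefficients:
  1 = 4 - 1·3
  ... = 4·(5) + 19·(-1)
Scale by 50/1 = 50: (p₀, q₀) = (250, -50).
General solution: p = 250 + 19t, q = -50 - 4t for integer t.
p ≥ 0: smallest is 250 mod 19 = 3 (at t = -13), with q = 2.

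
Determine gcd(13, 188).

1

gcd(188, 13) = 1  (188 = 14·13 + 6, 13 = 2·6 + 1, 6 = 6·1).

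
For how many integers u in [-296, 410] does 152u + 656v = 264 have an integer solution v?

gcd(656, 152) = 8  (656 = 4·152 + 48, 152 = 3·48 + 8, 48 = 6·8).
Back-substituting, 152·(13) + 656·(-3) = 8.
Scale by 33: particular solution (429, -99); reduce u mod 82: (19, -4).
General solution: u = 19 + 82t, v = -4 - 19t for integer t.
-296 ≤ 19 + 82t ≤ 410 gives t ∈ [-3, 4], which is 8 values.

8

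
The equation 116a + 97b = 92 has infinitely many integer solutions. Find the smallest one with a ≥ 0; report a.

61

gcd(116, 97) = 1  (116 = 1×97 + 19, 97 = 5×19 + 2, 19 = 9×2 + 1, 2 = 2×1).
1 divides 92, so solutions exist.
Back-substituting, 116×(46) + 97×(-55) = 1.
Scale by 92/1 = 92: (a₀, b₀) = (4232, -5060).
General solution: a = 4232 + 97t, b = -5060 - 116t for integer t.
a ≥ 0: smallest is 4232 mod 97 = 61 (at t = -43), with b = -72.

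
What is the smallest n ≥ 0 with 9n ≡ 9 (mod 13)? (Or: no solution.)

1

gcd(13, 9) = 1.
1 divides 9, so solutions exist.
By Bézout, 9×(3) + 13×(-2) = 1.
So 9×(3) ≡ 1 (mod 13); multiply by 9: n ≡ 27 (mod 13).
Smallest nonnegative: n = 27 mod 13 = 1.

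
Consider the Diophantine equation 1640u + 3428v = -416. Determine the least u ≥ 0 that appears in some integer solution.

631

gcd(3428, 1640) = 4  (3428 = 2*1640 + 148, 1640 = 11*148 + 12, 148 = 12*12 + 4, 12 = 3*4).
4 divides -416, so solutions exist.
Back-substituting, 1640*(-278) + 3428*(133) = 4.
Scale by -416/4 = -104: (u₀, v₀) = (28912, -13832).
General solution: u = 28912 + 857t, v = -13832 - 410t for integer t.
u ≥ 0: smallest is 28912 mod 857 = 631 (at t = -33), with v = -302.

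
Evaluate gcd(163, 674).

1

gcd(674, 163):
  674 = 4·163 + 22
  163 = 7·22 + 9
  22 = 2·9 + 4
  9 = 2·4 + 1
  4 = 4·1
so gcd(674, 163) = 1.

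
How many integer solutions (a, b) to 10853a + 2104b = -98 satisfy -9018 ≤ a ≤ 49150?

27

gcd(10853, 2104):
  10853 = 5×2104 + 333
  2104 = 6×333 + 106
  333 = 3×106 + 15
  106 = 7×15 + 1
  15 = 15×1
so gcd(10853, 2104) = 1.
Back-substitute for Bézout coefficients:
  1 = 106 - 7×15
  ... = 10853×(-139) + 2104×(717)
Scale by -98: particular solution (13622, -70266); reduce a mod 2104: (998, -5148).
General solution: a = 998 + 2104t, b = -5148 - 10853t for integer t.
-9018 ≤ 998 + 2104t ≤ 49150 gives t ∈ [-4, 22], which is 27 values.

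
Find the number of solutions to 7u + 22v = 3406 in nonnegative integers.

gcd(22, 7):
  22 = 3·7 + 1
  7 = 7·1
so gcd(22, 7) = 1.
Back-substitute for Bézout coefficients:
  1 = 22 - 3·7
  ... = 7·(-3) + 22·(1)
Scale by 3406: one solution is (-10218, 3406). Reduce u mod 22: (12, 151).
General: u = 12 + 22t, v = 151 - 7t.
u ≥ 0 ⇒ t ≥ 0; v ≥ 0 ⇒ t ≤ 21. So t ∈ [0, 21]: 22 solutions.

22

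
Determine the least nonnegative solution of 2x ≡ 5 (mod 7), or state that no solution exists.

gcd(7, 2) = 1.
1 divides 5, so solutions exist.
By Bézout, 2·(-3) + 7·(1) = 1.
So 2·(-3) ≡ 1 (mod 7); multiply by 5: x ≡ -15 (mod 7).
Smallest nonnegative: x = -15 mod 7 = 6.

6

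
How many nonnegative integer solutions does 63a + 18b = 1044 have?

9

gcd(63, 18) = 9.
By Bézout, 63·(1) + 18·(-3) = 9.
One solution: (0, 58).
General: a = 0 + 2t, b = 58 - 7t.
a ≥ 0 ⇒ t ≥ 0; b ≥ 0 ⇒ t ≤ 8. So t ∈ [0, 8]: 9 solutions.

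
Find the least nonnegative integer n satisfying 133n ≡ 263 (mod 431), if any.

339

gcd(431, 133):
  431 = 3*133 + 32
  133 = 4*32 + 5
  32 = 6*5 + 2
  5 = 2*2 + 1
  2 = 2*1
so gcd(431, 133) = 1.
1 divides 263, so solutions exist.
Back-substitute for Bézout coefficients:
  1 = 5 - 2*2
  ... = 133*(175) + 431*(-54)
So 133*(175) ≡ 1 (mod 431); multiply by 263: n ≡ 46025 (mod 431).
Smallest nonnegative: n = 46025 mod 431 = 339.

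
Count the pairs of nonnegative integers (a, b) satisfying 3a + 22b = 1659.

26

gcd(22, 3):
  22 = 7×3 + 1
  3 = 3×1
so gcd(22, 3) = 1.
Back-substitute for Bézout coefficients:
  1 = 22 - 7×3
  ... = 3×(-7) + 22×(1)
Scale by 1659: one solution is (-11613, 1659). Reduce a mod 22: (3, 75).
General: a = 3 + 22t, b = 75 - 3t.
a ≥ 0 ⇒ t ≥ 0; b ≥ 0 ⇒ t ≤ 25. So t ∈ [0, 25]: 26 solutions.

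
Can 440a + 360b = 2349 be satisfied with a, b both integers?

no

gcd(440, 360) = 40  (440 = 1×360 + 80, 360 = 4×80 + 40, 80 = 2×40).
40 does not divide 2349 (remainder 29), so no integer solutions.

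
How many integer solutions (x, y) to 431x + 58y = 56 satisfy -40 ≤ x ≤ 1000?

gcd(431, 58):
  431 = 7×58 + 25
  58 = 2×25 + 8
  25 = 3×8 + 1
  8 = 8×1
so gcd(431, 58) = 1.
Back-substitute for Bézout coefficients:
  1 = 25 - 3×8
  ... = 431×(7) + 58×(-52)
Scale by 56: particular solution (392, -2912); reduce x mod 58: (44, -326).
General solution: x = 44 + 58t, y = -326 - 431t for integer t.
-40 ≤ 44 + 58t ≤ 1000 gives t ∈ [-1, 16], which is 18 values.

18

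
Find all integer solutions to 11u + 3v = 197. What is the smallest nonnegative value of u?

gcd(11, 3) = 1  (11 = 3×3 + 2, 3 = 1×2 + 1, 2 = 2×1).
1 divides 197, so solutions exist.
Back-substituting, 11×(-1) + 3×(4) = 1.
Scale by 197/1 = 197: (u₀, v₀) = (-197, 788).
General solution: u = -197 + 3t, v = 788 - 11t for integer t.
u ≥ 0: smallest is -197 mod 3 = 1 (at t = 66), with v = 62.

1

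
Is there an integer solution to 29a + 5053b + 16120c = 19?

yes

gcd(5053, 29) = 1.
gcd(1, 16120) = 1.
1 divides 19, so integer solutions exist.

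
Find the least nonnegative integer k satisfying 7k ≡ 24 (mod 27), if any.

15

gcd(27, 7):
  27 = 3·7 + 6
  7 = 1·6 + 1
  6 = 6·1
so gcd(27, 7) = 1.
1 divides 24, so solutions exist.
Back-substitute for Bézout coefficients:
  1 = 7 - 1·6
  ... = 7·(4) + 27·(-1)
So 7·(4) ≡ 1 (mod 27); multiply by 24: k ≡ 96 (mod 27).
Smallest nonnegative: k = 96 mod 27 = 15.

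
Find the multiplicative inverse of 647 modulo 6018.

gcd(6018, 647) = 1.
By Bézout, 647×(-679) + 6018×(73) = 1.
So 647×-679 ≡ 1 (mod 6018), and -679 mod 6018 = 5339.

5339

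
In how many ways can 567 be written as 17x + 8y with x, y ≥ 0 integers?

4

gcd(17, 8) = 1  (17 = 2·8 + 1, 8 = 8·1).
Back-substituting, 17·(1) + 8·(-2) = 1.
Scale by 567: one solution is (567, -1134). Reduce x mod 8: (7, 56).
General: x = 7 + 8t, y = 56 - 17t.
x ≥ 0 ⇒ t ≥ 0; y ≥ 0 ⇒ t ≤ 3. So t ∈ [0, 3]: 4 solutions.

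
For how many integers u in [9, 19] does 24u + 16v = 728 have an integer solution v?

gcd(24, 16):
  24 = 1·16 + 8
  16 = 2·8
so gcd(24, 16) = 8.
Back-substitute for Bézout coefficients:
  8 = 24 - 1·16
  ... = 24·(1) + 16·(-1)
Scale by 91: particular solution (91, -91); reduce u mod 2: (1, 44).
General solution: u = 1 + 2t, v = 44 - 3t for integer t.
9 ≤ 1 + 2t ≤ 19 gives t ∈ [4, 9], which is 6 values.

6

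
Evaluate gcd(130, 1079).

gcd(1079, 130) = 13  (1079 = 8·130 + 39, 130 = 3·39 + 13, 39 = 3·13).

13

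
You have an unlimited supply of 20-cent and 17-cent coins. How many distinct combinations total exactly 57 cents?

1

Need nonnegative integers with 20j + 17k = 57.
gcd(20, 17) = 1, and 20·(6) + 17·(-7) = 1.
So (j₀, k₀) = (342, -399); general j = 342 + 17t, k = -399 - 20t.
j ≥ 0 ⇒ t ≥ -20; k ≥ 0 ⇒ t ≤ -20. That's 1 value of t.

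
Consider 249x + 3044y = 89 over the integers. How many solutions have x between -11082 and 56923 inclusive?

22

gcd(3044, 249):
  3044 = 12×249 + 56
  249 = 4×56 + 25
  56 = 2×25 + 6
  25 = 4×6 + 1
  6 = 6×1
so gcd(3044, 249) = 1.
Back-substitute for Bézout coefficients:
  1 = 25 - 4×6
  ... = 249×(489) + 3044×(-40)
Scale by 89: particular solution (43521, -3560); reduce x mod 3044: (905, -74).
General solution: x = 905 + 3044t, y = -74 - 249t for integer t.
-11082 ≤ 905 + 3044t ≤ 56923 gives t ∈ [-3, 18], which is 22 values.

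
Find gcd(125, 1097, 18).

gcd(1097, 125) = 1  (1097 = 8×125 + 97, 125 = 1×97 + 28, 97 = 3×28 + 13, 28 = 2×13 + 2, 13 = 6×2 + 1, 2 = 2×1).
gcd(1, 18) = 1.

1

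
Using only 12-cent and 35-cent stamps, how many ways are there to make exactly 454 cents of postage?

Need nonnegative integers with 12j + 35k = 454.
gcd(12, 35) = 1, and 12·(3) + 35·(-1) = 1.
So (j₀, k₀) = (1362, -454); general j = 1362 + 35t, k = -454 - 12t.
j ≥ 0 ⇒ t ≥ -38; k ≥ 0 ⇒ t ≤ -38. That's 1 value of t.

1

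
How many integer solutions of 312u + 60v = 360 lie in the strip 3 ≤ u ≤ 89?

17

gcd(312, 60) = 12  (312 = 5×60 + 12, 60 = 5×12).
Back-substituting, 312×(1) + 60×(-5) = 12.
Scale by 30: particular solution (30, -150); reduce u mod 5: (0, 6).
General solution: u = 0 + 5t, v = 6 - 26t for integer t.
3 ≤ 0 + 5t ≤ 89 gives t ∈ [1, 17], which is 17 values.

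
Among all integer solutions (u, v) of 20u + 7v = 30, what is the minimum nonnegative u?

5

gcd(20, 7):
  20 = 2×7 + 6
  7 = 1×6 + 1
  6 = 6×1
so gcd(20, 7) = 1.
1 divides 30, so solutions exist.
Back-substitute for Bézout coefficients:
  1 = 7 - 1×6
  ... = 20×(-1) + 7×(3)
Scale by 30/1 = 30: (u₀, v₀) = (-30, 90).
General solution: u = -30 + 7t, v = 90 - 20t for integer t.
u ≥ 0: smallest is -30 mod 7 = 5 (at t = 5), with v = -10.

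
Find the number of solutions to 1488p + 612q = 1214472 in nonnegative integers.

gcd(1488, 612) = 12.
By Bézout, 1488·(7) + 612·(-17) = 12.
One solution: (1, 1982).
General: p = 1 + 51t, q = 1982 - 124t.
p ≥ 0 ⇒ t ≥ 0; q ≥ 0 ⇒ t ≤ 15. So t ∈ [0, 15]: 16 solutions.

16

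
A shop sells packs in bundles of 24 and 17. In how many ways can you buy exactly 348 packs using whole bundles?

1

Need nonnegative integers with 24j + 17k = 348.
gcd(24, 17) = 1, and 24·(5) + 17·(-7) = 1.
So (j₀, k₀) = (1740, -2436); general j = 1740 + 17t, k = -2436 - 24t.
j ≥ 0 ⇒ t ≥ -102; k ≥ 0 ⇒ t ≤ -102. That's 1 value of t.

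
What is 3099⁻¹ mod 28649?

gcd(28649, 3099) = 1  (28649 = 9×3099 + 758, 3099 = 4×758 + 67, 758 = 11×67 + 21, 67 = 3×21 + 4, 21 = 5×4 + 1, 4 = 4×1).
Back-substituting, 3099×(-6841) + 28649×(740) = 1.
So 3099×-6841 ≡ 1 (mod 28649), and -6841 mod 28649 = 21808.

21808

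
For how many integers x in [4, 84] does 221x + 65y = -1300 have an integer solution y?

gcd(221, 65) = 13  (221 = 3*65 + 26, 65 = 2*26 + 13, 26 = 2*13).
Back-substituting, 221*(-2) + 65*(7) = 13.
Scale by -100: particular solution (200, -700); reduce x mod 5: (0, -20).
General solution: x = 0 + 5t, y = -20 - 17t for integer t.
4 ≤ 0 + 5t ≤ 84 gives t ∈ [1, 16], which is 16 values.

16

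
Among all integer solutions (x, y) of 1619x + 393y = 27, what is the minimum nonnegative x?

gcd(1619, 393) = 1  (1619 = 4×393 + 47, 393 = 8×47 + 17, 47 = 2×17 + 13, 17 = 1×13 + 4, 13 = 3×4 + 1, 4 = 4×1).
1 divides 27, so solutions exist.
Back-substituting, 1619×(92) + 393×(-379) = 1.
Scale by 27/1 = 27: (x₀, y₀) = (2484, -10233).
General solution: x = 2484 + 393t, y = -10233 - 1619t for integer t.
x ≥ 0: smallest is 2484 mod 393 = 126 (at t = -6), with y = -519.

126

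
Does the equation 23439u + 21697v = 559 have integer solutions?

gcd(23439, 21697) = 13  (23439 = 1·21697 + 1742, 21697 = 12·1742 + 793, 1742 = 2·793 + 156, 793 = 5·156 + 13, 156 = 12·13).
13 divides 559, so integer solutions exist.

yes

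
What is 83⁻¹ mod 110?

57

gcd(110, 83):
  110 = 1×83 + 27
  83 = 3×27 + 2
  27 = 13×2 + 1
  2 = 2×1
so gcd(110, 83) = 1.
Back-substitute for Bézout coefficients:
  1 = 27 - 13×2
  ... = 83×(-53) + 110×(40)
So 83×-53 ≡ 1 (mod 110), and -53 mod 110 = 57.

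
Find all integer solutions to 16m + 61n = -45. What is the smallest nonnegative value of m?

1

gcd(61, 16):
  61 = 3·16 + 13
  16 = 1·13 + 3
  13 = 4·3 + 1
  3 = 3·1
so gcd(61, 16) = 1.
1 divides -45, so solutions exist.
Back-substitute for Bézout coefficients:
  1 = 13 - 4·3
  ... = 16·(-19) + 61·(5)
Scale by -45/1 = -45: (m₀, n₀) = (855, -225).
General solution: m = 855 + 61t, n = -225 - 16t for integer t.
m ≥ 0: smallest is 855 mod 61 = 1 (at t = -14), with n = -1.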